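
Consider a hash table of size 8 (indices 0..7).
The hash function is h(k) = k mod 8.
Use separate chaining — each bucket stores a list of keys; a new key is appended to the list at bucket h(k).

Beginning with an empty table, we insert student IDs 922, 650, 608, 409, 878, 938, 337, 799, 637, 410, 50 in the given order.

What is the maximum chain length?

922 -> bucket 2
650 -> bucket 2 (collision)
608 -> bucket 0
409 -> bucket 1
878 -> bucket 6
938 -> bucket 2 (collision)
337 -> bucket 1 (collision)
799 -> bucket 7
637 -> bucket 5
410 -> bucket 2 (collision)
50 -> bucket 2 (collision)
Final buckets:
0: 608
1: 409 -> 337
2: 922 -> 650 -> 938 -> 410 -> 50
3: ∅
4: ∅
5: 637
6: 878
7: 799

5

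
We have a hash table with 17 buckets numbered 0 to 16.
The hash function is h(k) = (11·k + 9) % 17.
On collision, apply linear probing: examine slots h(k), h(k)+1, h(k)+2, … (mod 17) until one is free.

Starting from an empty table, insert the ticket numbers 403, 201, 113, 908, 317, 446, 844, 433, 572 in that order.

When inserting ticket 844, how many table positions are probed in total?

Insert 403: h=5, slot 5 empty -> index 5.
Insert 201: h=10, slot 10 empty -> index 10.
Insert 113: h=11, slot 11 empty -> index 11.
Insert 908: h=1, slot 1 empty -> index 1.
Insert 317: h=11, slot 11 occupied -> index 12.
Insert 446: h=2, slot 2 empty -> index 2.
Insert 844: h=11, slots 11,12 occupied -> index 13.
Insert 433: h=12, slots 12,13 occupied -> index 14.
Insert 572: h=11, slots 11,12,13,14 occupied -> index 15.
Table: [_, 908, 446, _, _, 403, _, _, _, _, 201, 113, 317, 844, 433, 572, _]

3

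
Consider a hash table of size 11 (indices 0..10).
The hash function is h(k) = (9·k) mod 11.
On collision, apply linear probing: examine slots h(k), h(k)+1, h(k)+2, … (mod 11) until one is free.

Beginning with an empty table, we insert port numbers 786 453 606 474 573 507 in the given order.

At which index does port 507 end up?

Insert 786: h=1, slot 1 empty → index 1.
Insert 453: h=7, slot 7 empty → index 7.
Insert 606: h=9, slot 9 empty → index 9.
Insert 474: h=9, slot 9 occupied → index 10.
Insert 573: h=9, slots 9,10 occupied → index 0.
Insert 507: h=9, slots 9,10,0,1 occupied → index 2.
Table: [573, 786, 507, _, _, _, _, 453, _, 606, 474]

2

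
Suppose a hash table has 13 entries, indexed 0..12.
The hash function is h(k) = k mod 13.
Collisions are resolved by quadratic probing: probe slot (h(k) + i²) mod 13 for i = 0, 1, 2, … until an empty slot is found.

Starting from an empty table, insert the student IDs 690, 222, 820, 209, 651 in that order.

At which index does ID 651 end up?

4

690: h=1 -> slot 1
222: h=1, probe 1,2 -> slot 2
820: h=1, probe 1,2,5 -> slot 5
209: h=1, probe 1,2,5,10 -> slot 10
651: h=1, probe 1,2,5,10,4 -> slot 4
Table: [—, 690, 222, —, 651, 820, —, —, —, —, 209, —, —]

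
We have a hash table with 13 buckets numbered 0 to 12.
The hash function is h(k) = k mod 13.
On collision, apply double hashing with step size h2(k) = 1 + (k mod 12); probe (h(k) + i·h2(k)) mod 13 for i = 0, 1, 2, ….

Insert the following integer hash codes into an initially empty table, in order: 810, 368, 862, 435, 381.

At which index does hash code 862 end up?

2

Insert 810: h=4, slot 4 empty -> index 4.
Insert 368: h=4, h2=9, slot 4 occupied -> index 0.
Insert 862: h=4, h2=11, slot 4 occupied -> index 2.
Insert 435: h=6, slot 6 empty -> index 6.
Insert 381: h=4, h2=10, slot 4 occupied -> index 1.
Table: [368, 381, 862, -, 810, -, 435, -, -, -, -, -, -]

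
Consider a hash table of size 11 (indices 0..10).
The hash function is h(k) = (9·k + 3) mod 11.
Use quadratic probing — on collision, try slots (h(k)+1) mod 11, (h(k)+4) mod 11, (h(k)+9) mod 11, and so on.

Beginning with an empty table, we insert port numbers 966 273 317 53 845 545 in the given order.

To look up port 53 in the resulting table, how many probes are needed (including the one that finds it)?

966: h=7 => slot 7
273: h=7, probe 7,8 => slot 8
317: h=7, probe 7,8,0 => slot 0
53: h=7, probe 7,8,0,5 => slot 5
845: h=7, probe 7,8,0,5,1 => slot 1
545: h=2 => slot 2
Table: [317, 845, 545, -, -, 53, -, 966, 273, -, -]
Lookup 53: h=7, probe 7,8,0,5 → found at 5.

4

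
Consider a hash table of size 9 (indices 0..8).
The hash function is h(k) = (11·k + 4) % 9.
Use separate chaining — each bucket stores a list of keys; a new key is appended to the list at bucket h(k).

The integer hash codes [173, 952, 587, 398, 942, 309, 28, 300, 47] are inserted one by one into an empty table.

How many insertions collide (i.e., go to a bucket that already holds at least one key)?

Insert 173: h=8, bucket 8 empty → new chain.
Insert 952: h=0, bucket 0 empty → new chain.
Insert 587: h=8, bucket 8 nonempty → append to chain.
Insert 398: h=8, bucket 8 nonempty → append to chain.
Insert 942: h=7, bucket 7 empty → new chain.
Insert 309: h=1, bucket 1 empty → new chain.
Insert 28: h=6, bucket 6 empty → new chain.
Insert 300: h=1, bucket 1 nonempty → append to chain.
Insert 47: h=8, bucket 8 nonempty → append to chain.
Final buckets:
0: 952
1: 309 -> 300
2: ∅
3: ∅
4: ∅
5: ∅
6: 28
7: 942
8: 173 -> 587 -> 398 -> 47

4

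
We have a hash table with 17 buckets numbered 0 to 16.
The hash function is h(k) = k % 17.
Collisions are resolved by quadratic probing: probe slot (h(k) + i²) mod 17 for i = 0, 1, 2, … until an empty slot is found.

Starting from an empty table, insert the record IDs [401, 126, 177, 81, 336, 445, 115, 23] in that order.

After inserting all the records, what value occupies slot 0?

401: h=10 → slot 10
126: h=7 → slot 7
177: h=7, probe 7,8 → slot 8
81: h=13 → slot 13
336: h=13, probe 13,14 → slot 14
445: h=3 → slot 3
115: h=13, probe 13,14,0 → slot 0
23: h=6 → slot 6
Table: [115, -, -, 445, -, -, 23, 126, 177, -, 401, -, -, 81, 336, -, -]

115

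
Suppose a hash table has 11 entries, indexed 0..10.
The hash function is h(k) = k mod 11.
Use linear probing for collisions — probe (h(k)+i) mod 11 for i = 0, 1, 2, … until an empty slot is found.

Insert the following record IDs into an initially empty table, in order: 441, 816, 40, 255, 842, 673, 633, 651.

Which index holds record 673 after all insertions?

4

Insert 441: h=1, slot 1 empty → index 1.
Insert 816: h=2, slot 2 empty → index 2.
Insert 40: h=7, slot 7 empty → index 7.
Insert 255: h=2, slot 2 occupied → index 3.
Insert 842: h=6, slot 6 empty → index 6.
Insert 673: h=2, slots 2,3 occupied → index 4.
Insert 633: h=6, slots 6,7 occupied → index 8.
Insert 651: h=2, slots 2,3,4 occupied → index 5.
Table: [., 441, 816, 255, 673, 651, 842, 40, 633, ., .]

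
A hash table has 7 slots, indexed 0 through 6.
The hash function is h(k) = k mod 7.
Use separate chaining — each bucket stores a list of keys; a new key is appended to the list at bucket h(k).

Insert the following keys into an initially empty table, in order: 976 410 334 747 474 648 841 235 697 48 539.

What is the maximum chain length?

976 → bucket 3
410 → bucket 4
334 → bucket 5
747 → bucket 5 (collision)
474 → bucket 5 (collision)
648 → bucket 4 (collision)
841 → bucket 1
235 → bucket 4 (collision)
697 → bucket 4 (collision)
48 → bucket 6
539 → bucket 0
Final buckets:
0: 539
1: 841
2: -
3: 976
4: 410 -> 648 -> 235 -> 697
5: 334 -> 747 -> 474
6: 48

4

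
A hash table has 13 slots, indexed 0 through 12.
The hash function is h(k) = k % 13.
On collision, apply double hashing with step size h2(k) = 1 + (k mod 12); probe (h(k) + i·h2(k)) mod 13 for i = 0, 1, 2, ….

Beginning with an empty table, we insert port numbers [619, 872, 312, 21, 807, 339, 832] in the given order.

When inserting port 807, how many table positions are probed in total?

3

619: h=8 => slot 8
872: h=1 => slot 1
312: h=0 => slot 0
21: h=8, h2=10, probe 8,5 => slot 5
807: h=1, h2=4, probe 1,5,9 => slot 9
339: h=1, h2=4, probe 1,5,9,0,4 => slot 4
832: h=0, h2=5, probe 0,5,10 => slot 10
Table: [312, 872, ., ., 339, 21, ., ., 619, 807, 832, ., .]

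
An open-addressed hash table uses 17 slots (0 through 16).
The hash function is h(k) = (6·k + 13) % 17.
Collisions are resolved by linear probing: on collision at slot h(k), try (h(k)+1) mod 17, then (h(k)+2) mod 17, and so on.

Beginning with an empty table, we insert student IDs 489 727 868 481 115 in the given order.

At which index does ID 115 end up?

8

489 hashes to 6; slot 6 is free → place at 6.
727 hashes to 6; 6 taken → place at 7.
868 hashes to 2; slot 2 is free → place at 2.
481 hashes to 9; slot 9 is free → place at 9.
115 hashes to 6; 6,7 taken → place at 8.
Table: [., ., 868, ., ., ., 489, 727, 115, 481, ., ., ., ., ., ., .]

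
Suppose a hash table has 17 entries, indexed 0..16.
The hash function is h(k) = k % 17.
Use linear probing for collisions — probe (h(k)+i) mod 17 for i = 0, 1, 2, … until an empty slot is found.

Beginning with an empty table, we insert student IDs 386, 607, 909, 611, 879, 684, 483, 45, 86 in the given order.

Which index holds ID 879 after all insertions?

386: h=12 => slot 12
607: h=12, probe 12,13 => slot 13
909: h=8 => slot 8
611: h=16 => slot 16
879: h=12, probe 12,13,14 => slot 14
684: h=4 => slot 4
483: h=7 => slot 7
45: h=11 => slot 11
86: h=1 => slot 1
Table: [., 86, ., ., 684, ., ., 483, 909, ., ., 45, 386, 607, 879, ., 611]

14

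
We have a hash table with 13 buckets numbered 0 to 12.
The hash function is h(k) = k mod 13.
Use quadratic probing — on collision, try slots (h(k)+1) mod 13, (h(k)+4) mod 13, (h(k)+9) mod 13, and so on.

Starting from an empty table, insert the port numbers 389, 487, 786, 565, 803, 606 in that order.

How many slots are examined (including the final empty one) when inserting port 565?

3

Insert 389: h=12, slot 12 empty -> index 12.
Insert 487: h=6, slot 6 empty -> index 6.
Insert 786: h=6, slot 6 occupied -> index 7.
Insert 565: h=6, slots 6,7 occupied -> index 10.
Insert 803: h=10, slot 10 occupied -> index 11.
Insert 606: h=8, slot 8 empty -> index 8.
Table: [., ., ., ., ., ., 487, 786, 606, ., 565, 803, 389]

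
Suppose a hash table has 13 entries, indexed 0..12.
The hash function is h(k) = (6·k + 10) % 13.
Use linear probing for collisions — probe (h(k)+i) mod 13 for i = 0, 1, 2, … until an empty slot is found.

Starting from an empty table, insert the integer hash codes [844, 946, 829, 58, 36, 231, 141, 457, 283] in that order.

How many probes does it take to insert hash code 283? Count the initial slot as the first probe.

844 hashes to 4; slot 4 is free => place at 4.
946 hashes to 5; slot 5 is free => place at 5.
829 hashes to 5; 5 taken => place at 6.
58 hashes to 7; slot 7 is free => place at 7.
36 hashes to 5; 5,6,7 taken => place at 8.
231 hashes to 5; 5,6,7,8 taken => place at 9.
141 hashes to 11; slot 11 is free => place at 11.
457 hashes to 9; 9 taken => place at 10.
283 hashes to 5; 5,6,7,8,9,10,11 taken => place at 12.
Table: [_, _, _, _, 844, 946, 829, 58, 36, 231, 457, 141, 283]

8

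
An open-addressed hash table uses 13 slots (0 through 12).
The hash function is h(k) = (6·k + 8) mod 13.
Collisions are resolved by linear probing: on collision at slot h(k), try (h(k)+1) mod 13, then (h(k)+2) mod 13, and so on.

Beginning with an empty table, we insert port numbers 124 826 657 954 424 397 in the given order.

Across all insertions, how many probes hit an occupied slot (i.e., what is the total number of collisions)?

124: h=11 → slot 11
826: h=11, probe 11,12 → slot 12
657: h=11, probe 11,12,0 → slot 0
954: h=12, probe 12,0,1 → slot 1
424: h=4 → slot 4
397: h=11, probe 11,12,0,1,2 → slot 2
Table: [657, 954, 397, ∅, 424, ∅, ∅, ∅, ∅, ∅, ∅, 124, 826]

9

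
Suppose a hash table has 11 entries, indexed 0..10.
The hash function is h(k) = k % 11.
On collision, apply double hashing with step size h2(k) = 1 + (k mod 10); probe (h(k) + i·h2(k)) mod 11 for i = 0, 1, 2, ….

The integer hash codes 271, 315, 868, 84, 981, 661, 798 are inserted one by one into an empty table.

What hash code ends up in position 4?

981

271 hashes to 7; slot 7 is free → place at 7.
315 hashes to 7, h2=6; 7 taken → place at 2.
868 hashes to 10; slot 10 is free → place at 10.
84 hashes to 7, h2=5; 7 taken → place at 1.
981 hashes to 2, h2=2; 2 taken → place at 4.
661 hashes to 1, h2=2; 1 taken → place at 3.
798 hashes to 6; slot 6 is free → place at 6.
Table: [—, 84, 315, 661, 981, —, 798, 271, —, —, 868]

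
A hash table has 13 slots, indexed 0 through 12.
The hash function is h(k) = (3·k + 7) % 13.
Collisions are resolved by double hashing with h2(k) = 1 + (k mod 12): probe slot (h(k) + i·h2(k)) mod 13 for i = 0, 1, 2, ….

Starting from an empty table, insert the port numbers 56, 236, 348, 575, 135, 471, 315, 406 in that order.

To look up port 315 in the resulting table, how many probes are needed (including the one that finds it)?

4

Insert 56: h=6, slot 6 empty => index 6.
Insert 236: h=0, slot 0 empty => index 0.
Insert 348: h=11, slot 11 empty => index 11.
Insert 575: h=3, slot 3 empty => index 3.
Insert 135: h=9, slot 9 empty => index 9.
Insert 471: h=3, h2=4, slot 3 occupied => index 7.
Insert 315: h=3, h2=4, slots 3,7,11 occupied => index 2.
Insert 406: h=3, h2=11, slot 3 occupied => index 1.
Table: [236, 406, 315, 575, —, —, 56, 471, —, 135, —, 348, —]
Lookup 315: h=3, h2=4, probe 3,7,11,2 → found at 2.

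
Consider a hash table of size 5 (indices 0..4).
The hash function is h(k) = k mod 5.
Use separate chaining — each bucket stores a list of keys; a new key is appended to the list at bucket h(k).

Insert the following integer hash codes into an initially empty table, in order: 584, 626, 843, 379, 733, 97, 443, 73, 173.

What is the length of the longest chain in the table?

584 → bucket 4
626 → bucket 1
843 → bucket 3
379 → bucket 4 (collision)
733 → bucket 3 (collision)
97 → bucket 2
443 → bucket 3 (collision)
73 → bucket 3 (collision)
173 → bucket 3 (collision)
Final buckets:
0: ∅
1: 626
2: 97
3: 843 -> 733 -> 443 -> 73 -> 173
4: 584 -> 379

5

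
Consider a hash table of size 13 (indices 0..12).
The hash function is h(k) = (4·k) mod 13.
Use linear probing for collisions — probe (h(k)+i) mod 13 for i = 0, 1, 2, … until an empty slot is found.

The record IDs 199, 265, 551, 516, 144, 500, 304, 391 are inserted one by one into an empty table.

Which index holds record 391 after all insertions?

199 hashes to 3; slot 3 is free -> place at 3.
265 hashes to 7; slot 7 is free -> place at 7.
551 hashes to 7; 7 taken -> place at 8.
516 hashes to 10; slot 10 is free -> place at 10.
144 hashes to 4; slot 4 is free -> place at 4.
500 hashes to 11; slot 11 is free -> place at 11.
304 hashes to 7; 7,8 taken -> place at 9.
391 hashes to 4; 4 taken -> place at 5.
Table: [—, —, —, 199, 144, 391, —, 265, 551, 304, 516, 500, —]

5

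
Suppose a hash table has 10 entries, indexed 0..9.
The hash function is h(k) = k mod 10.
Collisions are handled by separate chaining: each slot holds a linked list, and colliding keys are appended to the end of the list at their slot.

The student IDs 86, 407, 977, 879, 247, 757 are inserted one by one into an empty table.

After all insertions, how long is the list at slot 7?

4

86 → bucket 6
407 → bucket 7
977 → bucket 7 (collision)
879 → bucket 9
247 → bucket 7 (collision)
757 → bucket 7 (collision)
Final buckets:
0: .
1: .
2: .
3: .
4: .
5: .
6: 86
7: 407 -> 977 -> 247 -> 757
8: .
9: 879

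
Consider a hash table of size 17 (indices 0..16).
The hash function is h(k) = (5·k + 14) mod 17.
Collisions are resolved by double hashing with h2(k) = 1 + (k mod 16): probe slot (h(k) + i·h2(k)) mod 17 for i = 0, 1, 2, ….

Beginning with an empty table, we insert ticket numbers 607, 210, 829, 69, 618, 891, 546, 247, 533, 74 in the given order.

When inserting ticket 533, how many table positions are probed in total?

607: h=6 → slot 6
210: h=10 → slot 10
829: h=11 → slot 11
69: h=2 → slot 2
618: h=10, h2=11, probe 10,4 → slot 4
891: h=15 → slot 15
546: h=7 → slot 7
247: h=8 → slot 8
533: h=10, h2=6, probe 10,16 → slot 16
74: h=10, h2=11, probe 10,4,15,9 → slot 9
Table: [_, _, 69, _, 618, _, 607, 546, 247, 74, 210, 829, _, _, _, 891, 533]

2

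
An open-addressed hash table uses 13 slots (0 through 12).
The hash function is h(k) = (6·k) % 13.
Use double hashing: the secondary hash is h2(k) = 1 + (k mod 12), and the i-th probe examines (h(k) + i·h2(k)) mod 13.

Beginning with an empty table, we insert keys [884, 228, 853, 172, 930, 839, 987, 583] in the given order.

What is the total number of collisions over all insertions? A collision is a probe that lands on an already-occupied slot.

884 hashes to 0; slot 0 is free => place at 0.
228 hashes to 3; slot 3 is free => place at 3.
853 hashes to 9; slot 9 is free => place at 9.
172 hashes to 5; slot 5 is free => place at 5.
930 hashes to 3, h2=7; 3 taken => place at 10.
839 hashes to 3, h2=12; 3 taken => place at 2.
987 hashes to 7; slot 7 is free => place at 7.
583 hashes to 1; slot 1 is free => place at 1.
Table: [884, 583, 839, 228, ., 172, ., 987, ., 853, 930, ., .]

2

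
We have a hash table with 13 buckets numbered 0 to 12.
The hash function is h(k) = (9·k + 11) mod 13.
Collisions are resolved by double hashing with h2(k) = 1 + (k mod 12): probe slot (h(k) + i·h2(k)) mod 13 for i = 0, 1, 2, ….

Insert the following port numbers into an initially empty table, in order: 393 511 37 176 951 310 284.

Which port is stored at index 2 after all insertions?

284

393: h=12 -> slot 12
511: h=8 -> slot 8
37: h=6 -> slot 6
176: h=9 -> slot 9
951: h=3 -> slot 3
310: h=6, h2=11, probe 6,4 -> slot 4
284: h=6, h2=9, probe 6,2 -> slot 2
Table: [∅, ∅, 284, 951, 310, ∅, 37, ∅, 511, 176, ∅, ∅, 393]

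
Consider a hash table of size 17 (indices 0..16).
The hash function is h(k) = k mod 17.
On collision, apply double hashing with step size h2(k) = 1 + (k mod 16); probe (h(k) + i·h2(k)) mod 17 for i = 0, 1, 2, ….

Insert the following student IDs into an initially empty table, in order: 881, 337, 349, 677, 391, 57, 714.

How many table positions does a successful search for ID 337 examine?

2

881 hashes to 14; slot 14 is free => place at 14.
337 hashes to 14, h2=2; 14 taken => place at 16.
349 hashes to 9; slot 9 is free => place at 9.
677 hashes to 14, h2=6; 14 taken => place at 3.
391 hashes to 0; slot 0 is free => place at 0.
57 hashes to 6; slot 6 is free => place at 6.
714 hashes to 0, h2=11; 0 taken => place at 11.
Table: [391, —, —, 677, —, —, 57, —, —, 349, —, 714, —, —, 881, —, 337]
Lookup 337: h=14, h2=2, probe 14,16 → found at 16.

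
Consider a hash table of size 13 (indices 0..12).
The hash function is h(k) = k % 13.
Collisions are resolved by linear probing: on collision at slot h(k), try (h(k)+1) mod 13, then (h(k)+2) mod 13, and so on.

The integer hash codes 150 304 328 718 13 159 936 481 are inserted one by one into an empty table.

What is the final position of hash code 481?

2

150: h=7 => slot 7
304: h=5 => slot 5
328: h=3 => slot 3
718: h=3, probe 3,4 => slot 4
13: h=0 => slot 0
159: h=3, probe 3,4,5,6 => slot 6
936: h=0, probe 0,1 => slot 1
481: h=0, probe 0,1,2 => slot 2
Table: [13, 936, 481, 328, 718, 304, 159, 150, —, —, —, —, —]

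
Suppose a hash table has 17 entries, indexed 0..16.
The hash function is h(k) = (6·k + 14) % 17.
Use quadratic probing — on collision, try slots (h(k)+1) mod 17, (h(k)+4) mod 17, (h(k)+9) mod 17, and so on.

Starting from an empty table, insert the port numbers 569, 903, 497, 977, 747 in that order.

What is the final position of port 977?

569 hashes to 11; slot 11 is free => place at 11.
903 hashes to 9; slot 9 is free => place at 9.
497 hashes to 4; slot 4 is free => place at 4.
977 hashes to 11; 11 taken => place at 12.
747 hashes to 8; slot 8 is free => place at 8.
Table: [-, -, -, -, 497, -, -, -, 747, 903, -, 569, 977, -, -, -, -]

12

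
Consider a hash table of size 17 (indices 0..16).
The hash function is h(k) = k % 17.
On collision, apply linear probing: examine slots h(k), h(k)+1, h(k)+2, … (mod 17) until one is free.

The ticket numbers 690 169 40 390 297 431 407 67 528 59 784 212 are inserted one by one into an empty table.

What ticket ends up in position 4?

690: h=10 → slot 10
169: h=16 → slot 16
40: h=6 → slot 6
390: h=16, probe 16,0 → slot 0
297: h=8 → slot 8
431: h=6, probe 6,7 → slot 7
407: h=16, probe 16,0,1 → slot 1
67: h=16, probe 16,0,1,2 → slot 2
528: h=1, probe 1,2,3 → slot 3
59: h=8, probe 8,9 → slot 9
784: h=2, probe 2,3,4 → slot 4
212: h=8, probe 8,9,10,11 → slot 11
Table: [390, 407, 67, 528, 784, ., 40, 431, 297, 59, 690, 212, ., ., ., ., 169]

784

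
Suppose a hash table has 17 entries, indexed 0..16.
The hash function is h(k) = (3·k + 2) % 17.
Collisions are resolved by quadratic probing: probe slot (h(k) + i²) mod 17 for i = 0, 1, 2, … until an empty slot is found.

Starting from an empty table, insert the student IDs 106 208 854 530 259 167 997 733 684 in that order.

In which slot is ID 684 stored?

13

Insert 106: h=14, slot 14 empty -> index 14.
Insert 208: h=14, slot 14 occupied -> index 15.
Insert 854: h=14, slots 14,15 occupied -> index 1.
Insert 530: h=11, slot 11 empty -> index 11.
Insert 259: h=14, slots 14,15,1 occupied -> index 6.
Insert 167: h=10, slot 10 empty -> index 10.
Insert 997: h=1, slot 1 occupied -> index 2.
Insert 733: h=8, slot 8 empty -> index 8.
Insert 684: h=14, slots 14,15,1,6 occupied -> index 13.
Table: [-, 854, 997, -, -, -, 259, -, 733, -, 167, 530, -, 684, 106, 208, -]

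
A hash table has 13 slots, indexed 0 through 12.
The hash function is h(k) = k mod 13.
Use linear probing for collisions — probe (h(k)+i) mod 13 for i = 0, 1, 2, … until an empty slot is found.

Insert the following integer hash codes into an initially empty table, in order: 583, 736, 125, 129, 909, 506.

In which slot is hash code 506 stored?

1

Insert 583: h=11, slot 11 empty → index 11.
Insert 736: h=8, slot 8 empty → index 8.
Insert 125: h=8, slot 8 occupied → index 9.
Insert 129: h=12, slot 12 empty → index 12.
Insert 909: h=12, slot 12 occupied → index 0.
Insert 506: h=12, slots 12,0 occupied → index 1.
Table: [909, 506, _, _, _, _, _, _, 736, 125, _, 583, 129]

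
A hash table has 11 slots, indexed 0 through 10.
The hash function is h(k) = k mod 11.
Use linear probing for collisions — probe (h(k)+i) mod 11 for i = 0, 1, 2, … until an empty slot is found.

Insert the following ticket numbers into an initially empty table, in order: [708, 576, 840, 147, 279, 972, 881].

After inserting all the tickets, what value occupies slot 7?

147

708 hashes to 4; slot 4 is free -> place at 4.
576 hashes to 4; 4 taken -> place at 5.
840 hashes to 4; 4,5 taken -> place at 6.
147 hashes to 4; 4,5,6 taken -> place at 7.
279 hashes to 4; 4,5,6,7 taken -> place at 8.
972 hashes to 4; 4,5,6,7,8 taken -> place at 9.
881 hashes to 1; slot 1 is free -> place at 1.
Table: [-, 881, -, -, 708, 576, 840, 147, 279, 972, -]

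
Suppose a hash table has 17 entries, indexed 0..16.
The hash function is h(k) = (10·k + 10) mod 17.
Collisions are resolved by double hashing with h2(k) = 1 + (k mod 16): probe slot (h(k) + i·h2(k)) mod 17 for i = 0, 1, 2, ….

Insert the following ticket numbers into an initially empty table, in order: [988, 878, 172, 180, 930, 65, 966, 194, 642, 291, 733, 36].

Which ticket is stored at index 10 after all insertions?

733

Insert 988: h=13, slot 13 empty -> index 13.
Insert 878: h=1, slot 1 empty -> index 1.
Insert 172: h=13, h2=13, slot 13 occupied -> index 9.
Insert 180: h=8, slot 8 empty -> index 8.
Insert 930: h=11, slot 11 empty -> index 11.
Insert 65: h=14, slot 14 empty -> index 14.
Insert 966: h=14, h2=7, slot 14 occupied -> index 4.
Insert 194: h=12, slot 12 empty -> index 12.
Insert 642: h=4, h2=3, slot 4 occupied -> index 7.
Insert 291: h=13, h2=4, slot 13 occupied -> index 0.
Insert 733: h=13, h2=14, slot 13 occupied -> index 10.
Insert 36: h=13, h2=5, slots 13,1 occupied -> index 6.
Table: [291, 878, —, —, 966, —, 36, 642, 180, 172, 733, 930, 194, 988, 65, —, —]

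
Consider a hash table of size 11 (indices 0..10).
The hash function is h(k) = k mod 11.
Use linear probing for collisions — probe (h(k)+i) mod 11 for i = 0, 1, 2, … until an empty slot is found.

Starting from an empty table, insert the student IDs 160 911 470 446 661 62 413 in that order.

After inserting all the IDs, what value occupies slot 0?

160 hashes to 6; slot 6 is free => place at 6.
911 hashes to 9; slot 9 is free => place at 9.
470 hashes to 8; slot 8 is free => place at 8.
446 hashes to 6; 6 taken => place at 7.
661 hashes to 1; slot 1 is free => place at 1.
62 hashes to 7; 7,8,9 taken => place at 10.
413 hashes to 6; 6,7,8,9,10 taken => place at 0.
Table: [413, 661, -, -, -, -, 160, 446, 470, 911, 62]

413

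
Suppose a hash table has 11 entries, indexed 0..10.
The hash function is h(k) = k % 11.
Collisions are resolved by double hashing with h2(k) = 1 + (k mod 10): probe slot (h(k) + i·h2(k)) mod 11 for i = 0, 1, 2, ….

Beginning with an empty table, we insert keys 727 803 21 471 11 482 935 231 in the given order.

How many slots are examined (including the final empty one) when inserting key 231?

5

727 hashes to 1; slot 1 is free -> place at 1.
803 hashes to 0; slot 0 is free -> place at 0.
21 hashes to 10; slot 10 is free -> place at 10.
471 hashes to 9; slot 9 is free -> place at 9.
11 hashes to 0, h2=2; 0 taken -> place at 2.
482 hashes to 9, h2=3; 9,1 taken -> place at 4.
935 hashes to 0, h2=6; 0 taken -> place at 6.
231 hashes to 0, h2=2; 0,2,4,6 taken -> place at 8.
Table: [803, 727, 11, —, 482, —, 935, —, 231, 471, 21]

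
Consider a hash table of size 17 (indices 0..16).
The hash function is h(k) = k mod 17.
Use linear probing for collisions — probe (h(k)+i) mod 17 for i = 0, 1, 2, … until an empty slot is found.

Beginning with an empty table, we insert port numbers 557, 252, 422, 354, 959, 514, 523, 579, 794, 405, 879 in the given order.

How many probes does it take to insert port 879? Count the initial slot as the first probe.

9

557: h=13 → slot 13
252: h=14 → slot 14
422: h=14, probe 14,15 → slot 15
354: h=14, probe 14,15,16 → slot 16
959: h=7 → slot 7
514: h=4 → slot 4
523: h=13, probe 13,14,15,16,0 → slot 0
579: h=1 → slot 1
794: h=12 → slot 12
405: h=14, probe 14,15,16,0,1,2 → slot 2
879: h=12, probe 12,13,14,15,16,0,1,2,3 → slot 3
Table: [523, 579, 405, 879, 514, ∅, ∅, 959, ∅, ∅, ∅, ∅, 794, 557, 252, 422, 354]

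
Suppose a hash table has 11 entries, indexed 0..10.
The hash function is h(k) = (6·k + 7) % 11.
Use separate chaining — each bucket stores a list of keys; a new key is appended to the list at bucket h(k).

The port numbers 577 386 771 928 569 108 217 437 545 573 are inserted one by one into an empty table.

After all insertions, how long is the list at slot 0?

Insert 577: h=4, bucket 4 empty -> new chain.
Insert 386: h=2, bucket 2 empty -> new chain.
Insert 771: h=2, bucket 2 nonempty -> append to chain.
Insert 928: h=9, bucket 9 empty -> new chain.
Insert 569: h=0, bucket 0 empty -> new chain.
Insert 108: h=6, bucket 6 empty -> new chain.
Insert 217: h=0, bucket 0 nonempty -> append to chain.
Insert 437: h=0, bucket 0 nonempty -> append to chain.
Insert 545: h=10, bucket 10 empty -> new chain.
Insert 573: h=2, bucket 2 nonempty -> append to chain.
Final buckets:
0: 569 -> 217 -> 437
1: .
2: 386 -> 771 -> 573
3: .
4: 577
5: .
6: 108
7: .
8: .
9: 928
10: 545

3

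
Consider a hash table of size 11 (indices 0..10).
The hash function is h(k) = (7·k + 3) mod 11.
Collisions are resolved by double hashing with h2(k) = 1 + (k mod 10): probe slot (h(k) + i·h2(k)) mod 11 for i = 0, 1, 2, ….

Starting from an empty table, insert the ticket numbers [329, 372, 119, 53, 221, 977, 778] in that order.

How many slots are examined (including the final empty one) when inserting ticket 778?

329: h=7 => slot 7
372: h=0 => slot 0
119: h=0, h2=10, probe 0,10 => slot 10
53: h=0, h2=4, probe 0,4 => slot 4
221: h=10, h2=2, probe 10,1 => slot 1
977: h=0, h2=8, probe 0,8 => slot 8
778: h=4, h2=9, probe 4,2 => slot 2
Table: [372, 221, 778, -, 53, -, -, 329, 977, -, 119]

2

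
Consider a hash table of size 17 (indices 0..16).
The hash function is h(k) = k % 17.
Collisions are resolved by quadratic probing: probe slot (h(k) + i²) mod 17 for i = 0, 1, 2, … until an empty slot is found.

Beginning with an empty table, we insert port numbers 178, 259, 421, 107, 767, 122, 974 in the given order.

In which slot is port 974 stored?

Insert 178: h=8, slot 8 empty → index 8.
Insert 259: h=4, slot 4 empty → index 4.
Insert 421: h=13, slot 13 empty → index 13.
Insert 107: h=5, slot 5 empty → index 5.
Insert 767: h=2, slot 2 empty → index 2.
Insert 122: h=3, slot 3 empty → index 3.
Insert 974: h=5, slot 5 occupied → index 6.
Table: [., ., 767, 122, 259, 107, 974, ., 178, ., ., ., ., 421, ., ., .]

6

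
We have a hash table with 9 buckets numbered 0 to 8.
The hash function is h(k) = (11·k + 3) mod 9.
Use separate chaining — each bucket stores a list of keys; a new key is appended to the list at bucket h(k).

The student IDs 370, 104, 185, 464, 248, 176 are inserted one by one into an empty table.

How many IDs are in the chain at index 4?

370 → bucket 5
104 → bucket 4
185 → bucket 4 (collision)
464 → bucket 4 (collision)
248 → bucket 4 (collision)
176 → bucket 4 (collision)
Final buckets:
0: ∅
1: ∅
2: ∅
3: ∅
4: 104 -> 185 -> 464 -> 248 -> 176
5: 370
6: ∅
7: ∅
8: ∅

5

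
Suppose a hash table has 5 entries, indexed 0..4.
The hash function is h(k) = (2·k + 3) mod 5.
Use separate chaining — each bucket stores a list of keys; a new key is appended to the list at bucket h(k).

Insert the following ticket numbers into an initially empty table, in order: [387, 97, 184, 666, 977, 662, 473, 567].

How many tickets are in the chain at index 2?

387 -> bucket 2
97 -> bucket 2 (collision)
184 -> bucket 1
666 -> bucket 0
977 -> bucket 2 (collision)
662 -> bucket 2 (collision)
473 -> bucket 4
567 -> bucket 2 (collision)
Final buckets:
0: 666
1: 184
2: 387 -> 97 -> 977 -> 662 -> 567
3: —
4: 473

5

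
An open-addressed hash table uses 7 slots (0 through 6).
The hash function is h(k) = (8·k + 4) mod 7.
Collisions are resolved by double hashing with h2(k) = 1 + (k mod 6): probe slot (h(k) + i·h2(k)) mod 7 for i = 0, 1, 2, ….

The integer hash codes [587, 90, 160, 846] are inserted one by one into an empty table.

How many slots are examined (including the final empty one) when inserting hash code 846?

3

587: h=3 => slot 3
90: h=3, h2=1, probe 3,4 => slot 4
160: h=3, h2=5, probe 3,1 => slot 1
846: h=3, h2=1, probe 3,4,5 => slot 5
Table: [—, 160, —, 587, 90, 846, —]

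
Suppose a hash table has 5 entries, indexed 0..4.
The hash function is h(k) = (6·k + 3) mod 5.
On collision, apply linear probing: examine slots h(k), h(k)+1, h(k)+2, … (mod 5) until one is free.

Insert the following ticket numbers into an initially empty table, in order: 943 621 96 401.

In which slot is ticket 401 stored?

Insert 943: h=1, slot 1 empty → index 1.
Insert 621: h=4, slot 4 empty → index 4.
Insert 96: h=4, slot 4 occupied → index 0.
Insert 401: h=4, slots 4,0,1 occupied → index 2.
Table: [96, 943, 401, —, 621]

2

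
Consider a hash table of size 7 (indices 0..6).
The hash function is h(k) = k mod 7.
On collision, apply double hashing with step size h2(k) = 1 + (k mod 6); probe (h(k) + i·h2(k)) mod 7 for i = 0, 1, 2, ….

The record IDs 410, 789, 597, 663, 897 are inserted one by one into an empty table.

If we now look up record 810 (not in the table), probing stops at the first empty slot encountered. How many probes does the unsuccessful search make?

Insert 410: h=4, slot 4 empty => index 4.
Insert 789: h=5, slot 5 empty => index 5.
Insert 597: h=2, slot 2 empty => index 2.
Insert 663: h=5, h2=4, slots 5,2 occupied => index 6.
Insert 897: h=1, slot 1 empty => index 1.
Table: [∅, 897, 597, ∅, 410, 789, 663]
Lookup 810: h=5, h2=1, probe 5,6,0 → slot 0 empty, not found.

3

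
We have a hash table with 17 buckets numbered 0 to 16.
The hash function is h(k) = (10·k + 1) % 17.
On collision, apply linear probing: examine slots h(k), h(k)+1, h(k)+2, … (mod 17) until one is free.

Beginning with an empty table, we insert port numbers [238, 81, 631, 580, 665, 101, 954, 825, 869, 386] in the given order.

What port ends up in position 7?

238 hashes to 1; slot 1 is free => place at 1.
81 hashes to 12; slot 12 is free => place at 12.
631 hashes to 4; slot 4 is free => place at 4.
580 hashes to 4; 4 taken => place at 5.
665 hashes to 4; 4,5 taken => place at 6.
101 hashes to 8; slot 8 is free => place at 8.
954 hashes to 4; 4,5,6 taken => place at 7.
825 hashes to 6; 6,7,8 taken => place at 9.
869 hashes to 4; 4,5,6,7,8,9 taken => place at 10.
386 hashes to 2; slot 2 is free => place at 2.
Table: [-, 238, 386, -, 631, 580, 665, 954, 101, 825, 869, -, 81, -, -, -, -]

954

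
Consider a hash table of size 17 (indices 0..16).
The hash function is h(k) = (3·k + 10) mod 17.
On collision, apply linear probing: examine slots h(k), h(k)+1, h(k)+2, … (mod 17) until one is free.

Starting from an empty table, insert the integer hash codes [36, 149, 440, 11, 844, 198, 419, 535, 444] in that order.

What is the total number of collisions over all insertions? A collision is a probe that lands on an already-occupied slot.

Insert 36: h=16, slot 16 empty -> index 16.
Insert 149: h=15, slot 15 empty -> index 15.
Insert 440: h=4, slot 4 empty -> index 4.
Insert 11: h=9, slot 9 empty -> index 9.
Insert 844: h=9, slot 9 occupied -> index 10.
Insert 198: h=9, slots 9,10 occupied -> index 11.
Insert 419: h=9, slots 9,10,11 occupied -> index 12.
Insert 535: h=0, slot 0 empty -> index 0.
Insert 444: h=16, slots 16,0 occupied -> index 1.
Table: [535, 444, ∅, ∅, 440, ∅, ∅, ∅, ∅, 11, 844, 198, 419, ∅, ∅, 149, 36]

8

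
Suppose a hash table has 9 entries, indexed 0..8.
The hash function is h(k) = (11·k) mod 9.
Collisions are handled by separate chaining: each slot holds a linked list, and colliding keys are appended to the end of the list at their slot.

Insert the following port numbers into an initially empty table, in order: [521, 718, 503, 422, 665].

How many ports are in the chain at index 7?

Insert 521: h=7, bucket 7 empty → new chain.
Insert 718: h=5, bucket 5 empty → new chain.
Insert 503: h=7, bucket 7 nonempty → append to chain.
Insert 422: h=7, bucket 7 nonempty → append to chain.
Insert 665: h=7, bucket 7 nonempty → append to chain.
Final buckets:
0: ∅
1: ∅
2: ∅
3: ∅
4: ∅
5: 718
6: ∅
7: 521 -> 503 -> 422 -> 665
8: ∅

4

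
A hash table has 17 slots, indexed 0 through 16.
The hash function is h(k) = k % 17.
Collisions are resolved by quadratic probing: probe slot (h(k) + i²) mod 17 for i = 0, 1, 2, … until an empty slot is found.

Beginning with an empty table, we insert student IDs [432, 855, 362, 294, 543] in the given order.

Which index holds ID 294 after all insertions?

9

Insert 432: h=7, slot 7 empty => index 7.
Insert 855: h=5, slot 5 empty => index 5.
Insert 362: h=5, slot 5 occupied => index 6.
Insert 294: h=5, slots 5,6 occupied => index 9.
Insert 543: h=16, slot 16 empty => index 16.
Table: [—, —, —, —, —, 855, 362, 432, —, 294, —, —, —, —, —, —, 543]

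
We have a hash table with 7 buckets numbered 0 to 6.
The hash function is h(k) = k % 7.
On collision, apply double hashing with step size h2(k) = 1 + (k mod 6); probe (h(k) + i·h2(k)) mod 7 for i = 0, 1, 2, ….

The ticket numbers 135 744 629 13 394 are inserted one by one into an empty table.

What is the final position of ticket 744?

Insert 135: h=2, slot 2 empty -> index 2.
Insert 744: h=2, h2=1, slot 2 occupied -> index 3.
Insert 629: h=6, slot 6 empty -> index 6.
Insert 13: h=6, h2=2, slot 6 occupied -> index 1.
Insert 394: h=2, h2=5, slot 2 occupied -> index 0.
Table: [394, 13, 135, 744, -, -, 629]

3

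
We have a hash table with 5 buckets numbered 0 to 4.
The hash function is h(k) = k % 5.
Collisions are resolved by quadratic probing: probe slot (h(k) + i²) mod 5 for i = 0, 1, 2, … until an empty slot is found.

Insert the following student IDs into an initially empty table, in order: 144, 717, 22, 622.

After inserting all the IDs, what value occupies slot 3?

22

Insert 144: h=4, slot 4 empty -> index 4.
Insert 717: h=2, slot 2 empty -> index 2.
Insert 22: h=2, slot 2 occupied -> index 3.
Insert 622: h=2, slots 2,3 occupied -> index 1.
Table: [∅, 622, 717, 22, 144]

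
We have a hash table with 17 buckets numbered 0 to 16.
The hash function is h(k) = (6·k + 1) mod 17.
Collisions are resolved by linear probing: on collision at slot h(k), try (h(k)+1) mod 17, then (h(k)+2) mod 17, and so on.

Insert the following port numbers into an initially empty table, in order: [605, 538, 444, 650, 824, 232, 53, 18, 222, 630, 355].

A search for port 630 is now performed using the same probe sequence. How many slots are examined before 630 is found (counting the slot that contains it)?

5

605 hashes to 10; slot 10 is free => place at 10.
538 hashes to 16; slot 16 is free => place at 16.
444 hashes to 13; slot 13 is free => place at 13.
650 hashes to 8; slot 8 is free => place at 8.
824 hashes to 15; slot 15 is free => place at 15.
232 hashes to 16; 16 taken => place at 0.
53 hashes to 13; 13 taken => place at 14.
18 hashes to 7; slot 7 is free => place at 7.
222 hashes to 7; 7,8 taken => place at 9.
630 hashes to 7; 7,8,9,10 taken => place at 11.
355 hashes to 6; slot 6 is free => place at 6.
Table: [232, ∅, ∅, ∅, ∅, ∅, 355, 18, 650, 222, 605, 630, ∅, 444, 53, 824, 538]
Lookup 630: h=7, probe 7,8,9,10,11 → found at 11.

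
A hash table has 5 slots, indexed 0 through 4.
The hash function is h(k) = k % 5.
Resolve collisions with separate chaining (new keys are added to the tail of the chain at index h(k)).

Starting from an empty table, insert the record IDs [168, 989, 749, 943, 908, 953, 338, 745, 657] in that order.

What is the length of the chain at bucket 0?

1

168 → bucket 3
989 → bucket 4
749 → bucket 4 (collision)
943 → bucket 3 (collision)
908 → bucket 3 (collision)
953 → bucket 3 (collision)
338 → bucket 3 (collision)
745 → bucket 0
657 → bucket 2
Final buckets:
0: 745
1: .
2: 657
3: 168 -> 943 -> 908 -> 953 -> 338
4: 989 -> 749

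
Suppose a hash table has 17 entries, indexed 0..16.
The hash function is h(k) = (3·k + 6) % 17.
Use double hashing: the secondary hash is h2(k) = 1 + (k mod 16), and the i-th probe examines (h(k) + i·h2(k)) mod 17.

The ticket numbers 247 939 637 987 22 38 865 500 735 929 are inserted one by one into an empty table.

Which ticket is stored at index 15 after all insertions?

735

247 hashes to 16; slot 16 is free → place at 16.
939 hashes to 1; slot 1 is free → place at 1.
637 hashes to 13; slot 13 is free → place at 13.
987 hashes to 9; slot 9 is free → place at 9.
22 hashes to 4; slot 4 is free → place at 4.
38 hashes to 1, h2=7; 1 taken → place at 8.
865 hashes to 0; slot 0 is free → place at 0.
500 hashes to 10; slot 10 is free → place at 10.
735 hashes to 1, h2=16; 1,0,16 taken → place at 15.
929 hashes to 5; slot 5 is free → place at 5.
Table: [865, 939, ∅, ∅, 22, 929, ∅, ∅, 38, 987, 500, ∅, ∅, 637, ∅, 735, 247]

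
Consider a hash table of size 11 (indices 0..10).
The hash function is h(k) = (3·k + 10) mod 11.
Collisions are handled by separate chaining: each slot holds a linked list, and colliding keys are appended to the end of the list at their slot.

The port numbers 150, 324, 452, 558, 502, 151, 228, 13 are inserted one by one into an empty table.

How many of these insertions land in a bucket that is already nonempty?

3

150 → bucket 9
324 → bucket 3
452 → bucket 2
558 → bucket 1
502 → bucket 9 (collision)
151 → bucket 1 (collision)
228 → bucket 1 (collision)
13 → bucket 5
Final buckets:
0: _
1: 558 -> 151 -> 228
2: 452
3: 324
4: _
5: 13
6: _
7: _
8: _
9: 150 -> 502
10: _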